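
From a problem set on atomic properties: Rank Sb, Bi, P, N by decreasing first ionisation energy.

Removing the outermost electron gets harder across a period and easier down a group.
All are in group 15, so first ionization energy increases up the group.
So from highest to lowest: N > P > Sb > Bi.

N > P > Sb > Bi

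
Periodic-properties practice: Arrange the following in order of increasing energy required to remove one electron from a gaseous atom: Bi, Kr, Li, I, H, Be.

Li < Bi < Be < I < H < Kr

H is in period 1, group 1; Li is in period 2, group 1; Be is in period 2, group 2; Kr is in period 4, group 18; I is in period 5, group 17; Bi is in period 6, group 15.
Across a period the outer electron is held more tightly (higher IE₁); down a group it sits in a higher shell, more shielded, and comes off more easily.
Neither a single period nor a single group — weigh both effects.
Bi > Li: period and group pull opposite ways; the across-period shift dominates (703 vs 520 kJ/mol).
Be > Bi: the two effects oppose for this pair; the down-group effect wins (900 vs 703 kJ/mol).
I > Be: the two effects oppose for this pair; the across-period effect wins (1008 vs 900 kJ/mol).
H > I: the two effects oppose for this pair; the down-group effect wins (1312 vs 1008 kJ/mol).
Kr > H: period and group pull opposite ways; the across-period shift dominates (1351 vs 1312 kJ/mol).
For reference (kJ/mol): H 1312, Li 520, Be 900, Kr 1351, I 1008, Bi 703.
So from lowest to highest: Li < Bi < Be < I < H < Kr.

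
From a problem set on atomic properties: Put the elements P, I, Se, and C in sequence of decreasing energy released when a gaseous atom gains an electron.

Adding an electron releases more energy for atoms nearer the top right (short of the noble gases).
A diagonal step moves right (one effect) and down (the opposite effect) at once.
C > P: the two effects oppose for this pair; the down-group effect wins (122 vs 72 kJ/mol).
Se > C: the two effects oppose for this pair; the across-period effect wins (195 vs 122 kJ/mol).
I > Se: period and group pull opposite ways; the across-period shift dominates (295 vs 195 kJ/mol).
Approximate values (kJ/mol): C 122, P 72, Se 195, I 295.
So from highest to lowest: I > Se > C > P.

I, Se, C, P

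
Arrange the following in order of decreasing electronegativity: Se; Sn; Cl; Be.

Be is in period 2, group 2; Cl is in period 3, group 17; Se is in period 4, group 16; Sn is in period 5, group 14.
Smaller atoms with higher effective nuclear charge are more electronegative.
Neither a single period nor a single group — weigh both effects.
Sn > Be: period and group pull opposite ways; the across-period shift dominates (1.96 vs 1.57).
Se > Sn: both effects reinforce here, so Se is clearly the higher of the two.
Cl > Se: relative to Se, both the across-period and down-group shifts push Cl's electronegativity up.
Tabulated electronegativity (Pauling): Be 1.57, Cl 3.16, Se 2.55, Sn 1.96.
So from highest to lowest: Cl > Se > Sn > Be.

Cl, Se, Sn, Be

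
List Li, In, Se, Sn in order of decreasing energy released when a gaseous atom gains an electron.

Se > Sn > Li > In

Li is in period 2, group 1; Se is in period 4, group 16; In is in period 5, group 13; Sn is in period 5, group 14.
EA tends to increase across a period and decrease down a group, though the pattern is less regular than for IE or radius.
Neither a single period nor a single group — weigh both effects.
Li > In: the two effects oppose for this pair; the down-group effect wins (60 vs 29 kJ/mol).
Sn > Li: the two effects oppose for this pair; the across-period effect wins (107 vs 60 kJ/mol).
Se > Sn: both effects reinforce here, so Se is clearly the higher of the two.
Tabulated electron affinity (kJ/mol): Li 60, Se 195, In 29, Sn 107.
So from highest to lowest: Se > Sn > Li > In.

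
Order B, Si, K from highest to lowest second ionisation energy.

After 1 electron has been removed, what remains? B⁺ still has 2 valence electrons; Si⁺ still has 3 valence electrons; K⁺ is the bare [Ar] core.
Core electrons are held far more tightly than valence electrons, so K tops the IE_2 order.
Valence configurations: B⁺ [He]2s², Si⁺ [Ne]3s²3p¹.
Approximate IE_2 values (kJ/mol): B 2427, Si 1577, K 3052.
Hence IE_2: Si < B < K.

K, B, Si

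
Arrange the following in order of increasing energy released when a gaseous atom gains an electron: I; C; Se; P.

C is in period 2, group 14; P is in period 3, group 15; Se is in period 4, group 16; I is in period 5, group 17.
Adding an electron releases more energy for atoms nearer the top right (short of the noble gases).
A diagonal step moves right (one effect) and down (the opposite effect) at once.
C > P: the two effects oppose for this pair; the down-group effect wins (122 vs 72 kJ/mol).
Se > C: the two effects oppose for this pair; the across-period effect wins (195 vs 122 kJ/mol).
I > Se: the two effects oppose for this pair; the across-period effect wins (295 vs 195 kJ/mol).
For reference (kJ/mol): C 122, P 72, Se 195, I 295.
So from lowest to highest: P < C < Se < I.

P < C < Se < I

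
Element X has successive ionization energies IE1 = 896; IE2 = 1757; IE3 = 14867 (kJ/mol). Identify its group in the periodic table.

Group 2

Look for the largest jump between consecutive ionization energies: IE3/IE2 ≈ 8.5, far larger than any earlier ratio.
That jump marks the point where a core electron is being removed. So the atom has 2 valence electrons.
A main-group element with 2 valence electrons is in group 2.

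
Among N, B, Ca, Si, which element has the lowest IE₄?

Si

IE_4 is the cost of taking one more electron from the +3 cation: N³⁺ still has 2 valence electrons; B³⁺ is the bare [He] core; Ca³⁺ is already 1 electron into the core; Si³⁺ still has 1 valence electron.
Usually core removal costs more than valence removal, but here the competition is close: a tightly held n=2 valence electron can cost more to remove than an n=3 core electron, so the actual values have to decide it.
Valence configurations: N³⁺ [He]2s², Si³⁺ [Ne]3s¹.
Tabulated IE_4 (kJ/mol): N 7475, B 25026, Ca 6491, Si 4356.
Overall IE_4 order: Si < Ca < N < B.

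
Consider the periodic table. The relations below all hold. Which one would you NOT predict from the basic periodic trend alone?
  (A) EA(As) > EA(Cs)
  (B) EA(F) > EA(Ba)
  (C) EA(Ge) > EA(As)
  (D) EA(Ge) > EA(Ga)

(C)

The general trend: electron affinity increases across a period and decreases down a group.
(A) As (period 4, group 15) vs Cs (period 6, group 1): the stated order agrees with the simple trend.
(B) F (period 2, group 17) vs Ba (period 6, group 2): the stated order agrees with the simple trend.
(C) Ge (period 4, group 14) vs As (period 4, group 15): the stated order contradicts the simple trend.
(D) Ge (period 4, group 14) vs Ga (period 4, group 13): the stated order agrees with the simple trend.
The exception is (C): adding an electron to As's half-filled 4p³ is unfavourable, so Ge (4p²) has the more exothermic EA.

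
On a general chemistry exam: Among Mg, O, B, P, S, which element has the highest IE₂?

O

Consider each +1 ion: Mg⁺ still has 1 valence electron; O⁺ still has 5 valence electrons; B⁺ still has 2 valence electrons; P⁺ still has 4 valence electrons; S⁺ still has 5 valence electrons.
All are still removing valence electrons, so compare the +1 ions as you would atoms: IE_2 generally rises across a period (higher Z_eff) and falls down a group (larger shell), subject to the usual subshell exceptions.
Valence configurations: Mg⁺ [Ne]3s¹, O⁺ [He]2s²2p³, B⁺ [He]2s², P⁺ [Ne]3s²3p², S⁺ [Ne]3s²3p³.
The numbers (kJ/mol): Mg 1451, O 3388, B 2427, P 1907, S 2252.
Putting it together, IE_2: Mg < P < S < B < O.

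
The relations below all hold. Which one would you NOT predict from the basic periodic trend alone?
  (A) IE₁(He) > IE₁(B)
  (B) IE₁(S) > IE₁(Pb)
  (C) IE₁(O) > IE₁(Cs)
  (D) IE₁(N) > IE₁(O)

(D)

The general trend: first ionisation energy increases across a period and decreases down a group.
(A) He (period 1, group 18) vs B (period 2, group 13): the stated order agrees with the simple trend.
(B) S (period 3, group 16) vs Pb (period 6, group 14): the stated order agrees with the simple trend.
(C) O (period 2, group 16) vs Cs (period 6, group 1): the stated order agrees with the simple trend.
(D) N (period 2, group 15) vs O (period 2, group 16): the stated order contradicts the simple trend.
The exception is (D): pairing an electron in O's 2p⁴ costs repulsion energy, so O ionizes more easily than half-filled N (2p³).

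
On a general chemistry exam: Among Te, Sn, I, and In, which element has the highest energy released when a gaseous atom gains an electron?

In is in period 5, group 13; Sn is in period 5, group 14; Te is in period 5, group 16; I is in period 5, group 17.
Atoms with high Z_eff and room in the valence shell (especially the halogens) have the most exothermic electron affinities.
All lie in period 5, so electron affinity increases left to right.
The highest energy released when a gaseous atom gains an electron among these belongs to I.

I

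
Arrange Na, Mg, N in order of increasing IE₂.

Mg, N, Na

Consider each +1 ion: Na⁺ is the bare [Ne] core; Mg⁺ still has 1 valence electron; N⁺ still has 4 valence electrons.
Pulling an electron out of a noble-gas core costs far more than removing a remaining valence electron, so Na sits at the high end of IE_2.
Valence configurations: Mg⁺ [Ne]3s¹, N⁺ [He]2s²2p².
The numbers (kJ/mol): Na 4562, Mg 1451, N 2856.
Putting it together, IE_2: Mg < N < Na.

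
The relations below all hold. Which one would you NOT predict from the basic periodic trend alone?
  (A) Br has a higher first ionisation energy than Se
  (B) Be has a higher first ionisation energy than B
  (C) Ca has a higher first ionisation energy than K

(B)

The general trend: first ionisation energy increases across a period and decreases down a group.
(A) Br (period 4, group 17) vs Se (period 4, group 16): the stated order agrees with the simple trend.
(B) Be (period 2, group 2) vs B (period 2, group 13): the stated order contradicts the simple trend.
(C) Ca (period 4, group 2) vs K (period 4, group 1): the stated order agrees with the simple trend.
The exception is (B): removing B's lone 2p electron is easier than breaking Be's filled 2s².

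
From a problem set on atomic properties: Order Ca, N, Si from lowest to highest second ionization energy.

Ca, Si, N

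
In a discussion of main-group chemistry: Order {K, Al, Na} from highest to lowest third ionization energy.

After 2 electrons have been removed, what remains? K²⁺ is already 1 electron into the core; Al²⁺ still has 1 valence electron; Na²⁺ is already 1 electron into the core.
Pulling an electron out of a noble-gas core costs far more than removing a remaining valence electron, so K and Na sit at the high end of IE_3.
Approximate IE_3 values (kJ/mol): K 4420, Al 2745, Na 6910.
Overall IE_3 order: Al < K < Na.

Na > K > Al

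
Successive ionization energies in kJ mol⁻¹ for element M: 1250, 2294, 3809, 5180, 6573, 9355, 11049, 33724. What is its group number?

Look for the largest jump between consecutive ionization energies: IE8/IE7 ≈ 3.1, far larger than any earlier ratio.
That jump marks the point where a core electron is being removed. So the atom has 7 valence electrons.
A main-group element with 7 valence electrons is in group 17.

Group 17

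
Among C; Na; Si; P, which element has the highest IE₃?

Na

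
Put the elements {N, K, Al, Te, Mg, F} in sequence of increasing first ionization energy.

K, Al, Mg, Te, N, F

First ionization energy rises across a period (greater Z_eff holds electrons more tightly) and falls down a group (valence electrons are farther from the nucleus).
Here both period and group differ, so the two effects have to be weighed against each other.
Al > K: relative to K, both the across-period and down-group shifts push Al's first ionization energy up.
Mg > Al: this pair runs against the simple trend — see the exception note.
Te > Mg: period and group pull opposite ways; the across-period shift dominates (869 vs 738 kJ/mol).
N > Te: period and group pull opposite ways; the down-group shift dominates (1402 vs 869 kJ/mol).
F > N: both are in period 2; the period trend gives F the larger value.
Note the exception: Mg has a higher first ionization energy than Al, contrary to the simple trend — Al's single 3p electron is easier to remove than one from Mg's filled 3s².
For reference (kJ/mol): N 1402, F 1681, Mg 738, Al 578, K 419, Te 869.
So from lowest to highest: K < Al < Mg < Te < N < F.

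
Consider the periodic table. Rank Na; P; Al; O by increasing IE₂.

Al < P < O < Na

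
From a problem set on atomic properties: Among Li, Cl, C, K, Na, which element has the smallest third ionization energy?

Cl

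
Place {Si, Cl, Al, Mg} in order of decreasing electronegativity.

Cl, Si, Al, Mg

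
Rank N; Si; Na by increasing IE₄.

Si < N < Na

After 3 electrons have been removed, what remains? N³⁺ still has 2 valence electrons; Si³⁺ still has 1 valence electron; Na³⁺ is already 2 electrons into the core.
Pulling an electron out of a noble-gas core costs far more than removing a remaining valence electron, so Na sits at the high end of IE_4.
Valence configurations: N³⁺ [He]2s², Si³⁺ [Ne]3s¹.
The numbers (kJ/mol): N 7475, Si 4356, Na 9543.
Putting it together, IE_4: Si < N < Na.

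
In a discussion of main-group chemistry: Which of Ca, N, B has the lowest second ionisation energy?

Ca

Consider each +1 ion: Ca⁺ still has 1 valence electron; N⁺ still has 4 valence electrons; B⁺ still has 2 valence electrons.
All are still removing valence electrons, so compare the +1 ions as you would atoms: IE_2 generally rises across a period (higher Z_eff) and falls down a group (larger shell), subject to the usual subshell exceptions.
Valence configurations: Ca⁺ [Ar]4s¹, N⁺ [He]2s²2p², B⁺ [He]2s².
Tabulated IE_2 (kJ/mol): Ca 1145, N 2856, B 2427.
Putting it together, IE_2: Ca < B < N.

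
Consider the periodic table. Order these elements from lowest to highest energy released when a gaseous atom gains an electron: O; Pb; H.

H is in period 1, group 1; O is in period 2, group 16; Pb is in period 6, group 14.
EA tends to increase across a period and decrease down a group, though the pattern is less regular than for IE or radius.
Here both period and group differ, so the two effects have to be weighed against each other.
H > Pb: the two effects oppose for this pair; the down-group effect wins (73 vs 35 kJ/mol).
O > H: period and group pull opposite ways; the across-period shift dominates (141 vs 73 kJ/mol).
For reference (kJ/mol): H 73, O 141, Pb 35.
So from lowest to highest: Pb < H < O.

Pb < H < O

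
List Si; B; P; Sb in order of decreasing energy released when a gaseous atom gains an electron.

Si, Sb, P, B

Adding an electron releases more energy for atoms nearer the top right (short of the noble gases).
These span different periods and groups, so the two trends combine.
P > B: the two effects oppose for this pair; the across-period effect wins (72 vs 27 kJ/mol).
Sb > P: this pair runs against the simple trend — see the exception note.
Si > Sb: period and group pull opposite ways; the down-group shift dominates (134 vs 103 kJ/mol).
Note the exception: Sb has a higher electron affinity than P, contrary to the simple trend — both are half-filled np³, but the pairing/repulsion penalty for the added electron shrinks as the p orbitals become larger and more diffuse down the group, and for Sb that outweighs the weaker nuclear attraction.
Note the exception: Si has a higher electron affinity than P, contrary to the simple trend — adding an electron to P's half-filled 3p³ is unfavourable, so Si (3p²) has the more exothermic EA.
Approximate values (kJ/mol): B 27, Si 134, P 72, Sb 103.
So from highest to lowest: Si > Sb > P > B.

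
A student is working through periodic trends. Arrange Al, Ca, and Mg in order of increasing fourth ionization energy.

Ca < Mg < Al

IE_4 is the cost of taking one more electron from the +3 cation: Al³⁺ is the bare [Ne] core; Ca³⁺ is already 1 electron into the core; Mg³⁺ is already 1 electron into the core.
All of these are removing an electron from a noble-gas core or deeper; the smaller core (lower principal quantum number) is held far more tightly, and within a period the higher nuclear charge binds the same core more tightly.
The numbers (kJ/mol): Al 11577, Ca 6491, Mg 10543.
So the fourth ionization energies run Ca < Mg < Al.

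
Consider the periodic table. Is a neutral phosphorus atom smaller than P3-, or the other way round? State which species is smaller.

Forming P3- adds 3 electrons to P. More electron–electron repulsion in the same shell, with unchanged nuclear charge, lets the cloud expand.
An anion is larger than its parent atom: P3- > P.

P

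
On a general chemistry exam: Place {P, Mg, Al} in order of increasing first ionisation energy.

Al < Mg < P

Mg is in period 3, group 2; Al is in period 3, group 13; P is in period 3, group 15.
IE₁ increases left→right with effective nuclear charge and decreases top→bottom as the valence shell moves farther out.
All lie in period 3; the across-period trend (first ionization energy increases left to right) applies, with the exception below.
Note the exception: Mg has a higher first ionization energy than Al, contrary to the simple trend — Al's single 3p electron is easier to remove than one from Mg's filled 3s².
Tabulated first ionization energy (kJ/mol): Mg 738, Al 578, P 1012.
So from lowest to highest: Al < Mg < P.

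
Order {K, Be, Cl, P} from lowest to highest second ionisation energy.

Be, P, Cl, K

Consider each +1 ion: K⁺ is the bare [Ar] core; Be⁺ still has 1 valence electron; Cl⁺ still has 6 valence electrons; P⁺ still has 4 valence electrons.
Pulling an electron out of a noble-gas core costs far more than removing a remaining valence electron, so K sits at the high end of IE_2.
Valence configurations: Be⁺ [He]2s¹, Cl⁺ [Ne]3s²3p⁴, P⁺ [Ne]3s²3p².
Approximate IE_2 values (kJ/mol): K 3052, Be 1757, Cl 2298, P 1907.
So the second ionization energies run Be < P < Cl < K.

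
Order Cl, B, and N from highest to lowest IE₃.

After 2 electrons have been removed, what remains? Cl²⁺ still has 5 valence electrons; B²⁺ still has 1 valence electron; N²⁺ still has 3 valence electrons.
All are still removing valence electrons, so compare the +2 ions as you would atoms: IE_3 generally rises across a period (higher Z_eff) and falls down a group (larger shell), subject to the usual subshell exceptions.
Valence configurations: Cl²⁺ [Ne]3s²3p³, B²⁺ [He]2s¹, N²⁺ [He]2s²2p¹.
Approximate IE_3 values (kJ/mol): Cl 3822, B 3660, N 4578.
Putting it together, IE_3: B < Cl < N.

N, Cl, B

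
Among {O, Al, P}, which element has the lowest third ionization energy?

The third ionization energy removes an electron from the +2 ion. For each element: O²⁺ still has 4 valence electrons; Al²⁺ still has 1 valence electron; P²⁺ still has 3 valence electrons.
All are still removing valence electrons, so compare the +2 ions as you would atoms: IE_3 generally rises across a period (higher Z_eff) and falls down a group (larger shell), subject to the usual subshell exceptions.
Valence configurations: O²⁺ [He]2s²2p², Al²⁺ [Ne]3s¹, P²⁺ [Ne]3s²3p¹.
Approximate IE_3 values (kJ/mol): O 5300, Al 2745, P 2914.
Hence IE_3: Al < P < O.

Al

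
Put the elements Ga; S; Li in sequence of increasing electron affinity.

Ga < Li < S

Li is in period 2, group 1; S is in period 3, group 16; Ga is in period 4, group 13.
Adding an electron releases more energy for atoms nearer the top right (short of the noble gases).
Neither a single period nor a single group — weigh both effects.
Li > Ga: period and group pull opposite ways; the down-group shift dominates (60 vs 29 kJ/mol).
S > Li: the two effects oppose for this pair; the across-period effect wins (200 vs 60 kJ/mol).
Tabulated electron affinity (kJ/mol): Li 60, S 200, Ga 29.
So from lowest to highest: Ga < Li < S.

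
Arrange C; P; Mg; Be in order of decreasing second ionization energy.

The second ionization energy removes an electron from the +1 ion. For each element: C⁺ still has 3 valence electrons; P⁺ still has 4 valence electrons; Mg⁺ still has 1 valence electron; Be⁺ still has 1 valence electron.
All are still removing valence electrons, so compare the +1 ions as you would atoms: IE_2 generally rises across a period (higher Z_eff) and falls down a group (larger shell), subject to the usual subshell exceptions.
Valence configurations: C⁺ [He]2s²2p¹, P⁺ [Ne]3s²3p², Mg⁺ [Ne]3s¹, Be⁺ [He]2s¹.
Tabulated IE_2 (kJ/mol): C 2353, P 1907, Mg 1451, Be 1757.
Hence IE_2: Mg < Be < P < C.

C > P > Be > Mg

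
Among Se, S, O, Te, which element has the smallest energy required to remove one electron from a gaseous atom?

First ionization energy rises across a period (greater Z_eff holds electrons more tightly) and falls down a group (valence electrons are farther from the nucleus).
All are in group 16, so first ionization energy increases up the group.
The smallest energy required to remove one electron from a gaseous atom among these belongs to Te.

Te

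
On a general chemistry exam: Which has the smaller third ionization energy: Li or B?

B

Consider each +2 ion: Li²⁺ is already 1 electron into the core; B²⁺ still has 1 valence electron.
Pulling an electron out of a noble-gas core costs far more than removing a remaining valence electron, so Li sits at the high end of IE_3.
Tabulated IE_3 (kJ/mol): Li 11815, B 3660.
So the third ionization energies run B < Li.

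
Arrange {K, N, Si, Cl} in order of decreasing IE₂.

The second ionization energy removes an electron from the +1 ion. For each element: K⁺ is the bare [Ar] core; N⁺ still has 4 valence electrons; Si⁺ still has 3 valence electrons; Cl⁺ still has 6 valence electrons.
Core electrons are held far more tightly than valence electrons, so K tops the IE_2 order.
Valence configurations: N⁺ [He]2s²2p², Si⁺ [Ne]3s²3p¹, Cl⁺ [Ne]3s²3p⁴.
Tabulated IE_2 (kJ/mol): K 3052, N 2856, Si 1577, Cl 2298.
Overall IE_2 order: Si < Cl < N < K.

K > N > Cl > Si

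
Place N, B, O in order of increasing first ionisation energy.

B, O, N

B is in period 2, group 13; N is in period 2, group 15; O is in period 2, group 16.
Across a period the outer electron is held more tightly (higher IE₁); down a group it sits in a higher shell, more shielded, and comes off more easily.
All lie in period 2; the across-period trend (first ionization energy increases left to right) applies, with the exception below.
Note the exception: N has a higher first ionization energy than O, contrary to the simple trend — pairing an electron in O's 2p⁴ costs repulsion energy, so O ionizes more easily than half-filled N (2p³).
Approximate values (kJ/mol): B 801, N 1402, O 1314.
So from lowest to highest: B < O < N.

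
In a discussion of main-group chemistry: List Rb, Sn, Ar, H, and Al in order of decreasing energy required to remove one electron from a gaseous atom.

Ar, H, Sn, Al, Rb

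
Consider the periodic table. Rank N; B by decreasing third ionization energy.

IE_3 is the cost of taking one more electron from the +2 cation: N²⁺ still has 3 valence electrons; B²⁺ still has 1 valence electron.
All are still removing valence electrons, so compare the +2 ions as you would atoms: IE_3 generally rises across a period (higher Z_eff) and falls down a group (larger shell), subject to the usual subshell exceptions.
Valence configurations: N²⁺ [He]2s²2p¹, B²⁺ [He]2s¹.
Tabulated IE_3 (kJ/mol): N 4578, B 3660.
Hence IE_3: B < N.

N > B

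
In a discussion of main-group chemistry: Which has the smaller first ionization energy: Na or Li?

Li is in period 2, group 1; Na is in period 3, group 1.
First ionization energy rises across a period (greater Z_eff holds electrons more tightly) and falls down a group (valence electrons are farther from the nucleus).
All are in group 1, so first ionization energy increases up the group.
So Na has the smaller first ionization energy (Na < Li).

Na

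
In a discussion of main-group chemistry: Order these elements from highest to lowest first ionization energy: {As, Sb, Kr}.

As is in period 4, group 15; Kr is in period 4, group 18; Sb is in period 5, group 15.
Removing the outermost electron gets harder across a period and easier down a group.
Neither a single period nor a single group — weigh both effects.
As > Sb: they share group 15; the group trend gives As the larger value.
Kr > As: both are in period 4; the period trend gives Kr the larger value.
Tabulated first ionization energy (kJ/mol): As 947, Kr 1351, Sb 831.
So from highest to lowest: Kr > As > Sb.

Kr, As, Sb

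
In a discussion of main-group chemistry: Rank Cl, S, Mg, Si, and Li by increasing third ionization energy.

Si < S < Cl < Mg < Li

The third ionization energy removes an electron from the +2 ion. For each element: Cl²⁺ still has 5 valence electrons; S²⁺ still has 4 valence electrons; Mg²⁺ is the bare [Ne] core; Si²⁺ still has 2 valence electrons; Li²⁺ is already 1 electron into the core.
Core electrons are held far more tightly than valence electrons, so Mg and Li top the IE_3 order.
Valence configurations: Cl²⁺ [Ne]3s²3p³, S²⁺ [Ne]3s²3p², Si²⁺ [Ne]3s².
Tabulated IE_3 (kJ/mol): Cl 3822, S 3357, Mg 7733, Si 3232, Li 11815.
So the third ionization energies run Si < S < Cl < Mg < Li.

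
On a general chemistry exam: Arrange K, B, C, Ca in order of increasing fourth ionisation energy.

K < C < Ca < B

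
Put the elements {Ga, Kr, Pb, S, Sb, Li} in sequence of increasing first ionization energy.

Li is in period 2, group 1; S is in period 3, group 16; Ga is in period 4, group 13; Kr is in period 4, group 18; Sb is in period 5, group 15; Pb is in period 6, group 14.
Across a period the outer electron is held more tightly (higher IE₁); down a group it sits in a higher shell, more shielded, and comes off more easily.
These span different periods and groups, so the two trends combine.
Ga > Li: the two effects oppose for this pair; the across-period effect wins (579 vs 520 kJ/mol).
Pb > Ga: period and group pull opposite ways; the across-period shift dominates (716 vs 579 kJ/mol).
Sb > Pb: relative to Pb, both the across-period and down-group shifts push Sb's first ionization energy up.
S > Sb: relative to Sb, both the across-period and down-group shifts push S's first ionization energy up.
Kr > S: the two effects oppose for this pair; the across-period effect wins (1351 vs 1000 kJ/mol).
For reference (kJ/mol): Li 520, S 1000, Ga 579, Kr 1351, Sb 831, Pb 716.
So from lowest to highest: Li < Ga < Pb < Sb < S < Kr.

Li < Ga < Pb < Sb < S < Kr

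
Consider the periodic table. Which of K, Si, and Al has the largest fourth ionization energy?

Al

IE_4 is the cost of taking one more electron from the +3 cation: K³⁺ is already 2 electrons into the core; Si³⁺ still has 1 valence electron; Al³⁺ is the bare [Ne] core.
Pulling an electron out of a noble-gas core costs far more than removing a remaining valence electron, so K and Al sit at the high end of IE_4.
The numbers (kJ/mol): K 5877, Si 4356, Al 11577.
Hence IE_4: Si < K < Al.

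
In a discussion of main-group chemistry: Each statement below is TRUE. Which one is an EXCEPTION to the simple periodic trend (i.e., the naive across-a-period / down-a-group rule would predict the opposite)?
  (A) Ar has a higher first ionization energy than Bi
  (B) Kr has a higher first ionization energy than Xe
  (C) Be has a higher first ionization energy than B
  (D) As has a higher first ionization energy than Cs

(C)

The general trend: first ionization energy increases across a period and decreases down a group.
(A) Ar (period 3, group 18) vs Bi (period 6, group 15): the stated order agrees with the simple trend.
(B) Kr (period 4, group 18) vs Xe (period 5, group 18): the stated order agrees with the simple trend.
(C) Be (period 2, group 2) vs B (period 2, group 13): the stated order contradicts the simple trend.
(D) As (period 4, group 15) vs Cs (period 6, group 1): the stated order agrees with the simple trend.
The exception is (C): removing B's lone 2p electron is easier than breaking Be's filled 2s².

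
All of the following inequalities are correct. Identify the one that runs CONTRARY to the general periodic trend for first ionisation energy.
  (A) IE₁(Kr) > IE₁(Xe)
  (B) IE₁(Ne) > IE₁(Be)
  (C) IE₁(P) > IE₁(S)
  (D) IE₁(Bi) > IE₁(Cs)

(C)

The general trend: first ionisation energy increases across a period and decreases down a group.
(A) Kr (period 4, group 18) vs Xe (period 5, group 18): the stated order agrees with the simple trend.
(B) Ne (period 2, group 18) vs Be (period 2, group 2): the stated order agrees with the simple trend.
(C) P (period 3, group 15) vs S (period 3, group 16): the stated order contradicts the simple trend.
(D) Bi (period 6, group 15) vs Cs (period 6, group 1): the stated order agrees with the simple trend.
The exception is (C): S (3p⁴) ionizes more easily than half-filled P (3p³) because the paired 3p electron in S is pushed out by e⁻–e⁻ repulsion.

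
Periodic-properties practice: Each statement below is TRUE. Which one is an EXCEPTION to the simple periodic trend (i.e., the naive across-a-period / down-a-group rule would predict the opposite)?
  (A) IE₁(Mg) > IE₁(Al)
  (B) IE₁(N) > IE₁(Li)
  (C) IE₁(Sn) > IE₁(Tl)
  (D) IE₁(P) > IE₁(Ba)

(A)

The general trend: first ionization energy increases across a period and decreases down a group.
(A) Mg (period 3, group 2) vs Al (period 3, group 13): the stated order contradicts the simple trend.
(B) N (period 2, group 15) vs Li (period 2, group 1): the stated order agrees with the simple trend.
(C) Sn (period 5, group 14) vs Tl (period 6, group 13): the stated order agrees with the simple trend.
(D) P (period 3, group 15) vs Ba (period 6, group 2): the stated order agrees with the simple trend.
The exception is (A): Al's single 3p electron is easier to remove than one from Mg's filled 3s².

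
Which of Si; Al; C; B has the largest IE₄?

B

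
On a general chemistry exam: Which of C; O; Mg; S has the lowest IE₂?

IE_2 is the cost of taking one more electron from the +1 cation: C⁺ still has 3 valence electrons; O⁺ still has 5 valence electrons; Mg⁺ still has 1 valence electron; S⁺ still has 5 valence electrons.
All are still removing valence electrons, so compare the +1 ions as you would atoms: IE_2 generally rises across a period (higher Z_eff) and falls down a group (larger shell), subject to the usual subshell exceptions.
Valence configurations: C⁺ [He]2s²2p¹, O⁺ [He]2s²2p³, Mg⁺ [Ne]3s¹, S⁺ [Ne]3s²3p³.
The numbers (kJ/mol): C 2353, O 3388, Mg 1451, S 2252.
Putting it together, IE_2: Mg < S < C < O.

Mg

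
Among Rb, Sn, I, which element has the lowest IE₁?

Rb

Rb is in period 5, group 1; Sn is in period 5, group 14; I is in period 5, group 17.
First ionization energy rises across a period (greater Z_eff holds electrons more tightly) and falls down a group (valence electrons are farther from the nucleus).
All lie in period 5, so first ionization energy increases left to right.
The lowest IE₁ among these belongs to Rb.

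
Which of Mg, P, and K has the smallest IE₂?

Mg

IE_2 is the cost of taking one more electron from the +1 cation: Mg⁺ still has 1 valence electron; P⁺ still has 4 valence electrons; K⁺ is the bare [Ar] core.
Core electrons are held far more tightly than valence electrons, so K tops the IE_2 order.
Valence configurations: Mg⁺ [Ne]3s¹, P⁺ [Ne]3s²3p².
Tabulated IE_2 (kJ/mol): Mg 1451, P 1907, K 3052.
So the second ionization energies run Mg < P < K.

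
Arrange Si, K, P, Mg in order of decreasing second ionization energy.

The second ionization energy removes an electron from the +1 ion. For each element: Si⁺ still has 3 valence electrons; K⁺ is the bare [Ar] core; P⁺ still has 4 valence electrons; Mg⁺ still has 1 valence electron.
Pulling an electron out of a noble-gas core costs far more than removing a remaining valence electron, so K sits at the high end of IE_2.
Valence configurations: Si⁺ [Ne]3s²3p¹, P⁺ [Ne]3s²3p², Mg⁺ [Ne]3s¹.
Approximate IE_2 values (kJ/mol): Si 1577, K 3052, P 1907, Mg 1451.
So the second ionization energies run Mg < Si < P < K.

K > P > Si > Mg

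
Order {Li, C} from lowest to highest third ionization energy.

After 2 electrons have been removed, what remains? Li²⁺ is already 1 electron into the core; C²⁺ still has 2 valence electrons.
Pulling an electron out of a noble-gas core costs far more than removing a remaining valence electron, so Li sits at the high end of IE_3.
Tabulated IE_3 (kJ/mol): Li 11815, C 4620.
Hence IE_3: C < Li.

C < Li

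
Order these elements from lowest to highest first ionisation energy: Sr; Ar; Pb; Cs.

Cs, Sr, Pb, Ar

Ar is in period 3, group 18; Sr is in period 5, group 2; Cs is in period 6, group 1; Pb is in period 6, group 14.
Across a period the outer electron is held more tightly (higher IE₁); down a group it sits in a higher shell, more shielded, and comes off more easily.
Neither a single period nor a single group — weigh both effects.
Sr > Cs: relative to Cs, both the across-period and down-group shifts push Sr's first ionization energy up.
Pb > Sr: the two effects oppose for this pair; the across-period effect wins (716 vs 550 kJ/mol).
Ar > Pb: both effects reinforce here, so Ar is clearly the higher of the two.
Approximate values (kJ/mol): Ar 1521, Sr 550, Cs 376, Pb 716.
So from lowest to highest: Cs < Sr < Pb < Ar.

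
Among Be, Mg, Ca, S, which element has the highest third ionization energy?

After 2 electrons have been removed, what remains? Be²⁺ is the bare [He] core; Mg²⁺ is the bare [Ne] core; Ca²⁺ is the bare [Ar] core; S²⁺ still has 4 valence electrons.
Core electrons are held far more tightly than valence electrons, so Ca, Mg and Be top the IE_3 order.
The numbers (kJ/mol): Be 14849, Mg 7733, Ca 4912, S 3357.
So the third ionization energies run S < Ca < Mg < Be.

Be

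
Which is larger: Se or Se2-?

Se2-

Forming Se2- adds 2 electrons to Se. More electron–electron repulsion in the same shell, with unchanged nuclear charge, lets the cloud expand.
An anion is larger than its parent atom: Se2- > Se.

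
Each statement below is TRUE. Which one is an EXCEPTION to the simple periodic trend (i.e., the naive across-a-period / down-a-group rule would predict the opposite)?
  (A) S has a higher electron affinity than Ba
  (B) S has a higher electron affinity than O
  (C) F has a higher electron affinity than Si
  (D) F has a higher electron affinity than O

(B)

The general trend: electron affinity increases across a period and decreases down a group.
(A) S (period 3, group 16) vs Ba (period 6, group 2): the stated order agrees with the simple trend.
(B) S (period 3, group 16) vs O (period 2, group 16): the stated order contradicts the simple trend.
(C) F (period 2, group 17) vs Si (period 3, group 14): the stated order agrees with the simple trend.
(D) F (period 2, group 17) vs O (period 2, group 16): the stated order agrees with the simple trend.
The exception is (B): the compact 2p subshell of O repels the added electron more than S's larger 3p does.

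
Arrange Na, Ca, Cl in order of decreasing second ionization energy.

IE_2 is the cost of taking one more electron from the +1 cation: Na⁺ is the bare [Ne] core; Ca⁺ still has 1 valence electron; Cl⁺ still has 6 valence electrons.
Core electrons are held far more tightly than valence electrons, so Na tops the IE_2 order.
Valence configurations: Ca⁺ [Ar]4s¹, Cl⁺ [Ne]3s²3p⁴.
The numbers (kJ/mol): Na 4562, Ca 1145, Cl 2298.
Hence IE_2: Ca < Cl < Na.

Na, Cl, Ca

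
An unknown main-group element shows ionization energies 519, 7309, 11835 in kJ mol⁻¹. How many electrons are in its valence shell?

1

Look for the largest jump between consecutive ionization energies: IE2/IE1 ≈ 14.1, far larger than any earlier ratio.
That jump marks the point where a core electron is being removed. So the atom has 1 valence electron.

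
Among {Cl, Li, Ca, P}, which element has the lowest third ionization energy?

Consider each +2 ion: Cl²⁺ still has 5 valence electrons; Li²⁺ is already 1 electron into the core; Ca²⁺ is the bare [Ar] core; P²⁺ still has 3 valence electrons.
Core electrons are held far more tightly than valence electrons, so Ca and Li top the IE_3 order.
Valence configurations: Cl²⁺ [Ne]3s²3p³, P²⁺ [Ne]3s²3p¹.
Tabulated IE_3 (kJ/mol): Cl 3822, Li 11815, Ca 4912, P 2914.
Hence IE_3: P < Cl < Ca < Li.

P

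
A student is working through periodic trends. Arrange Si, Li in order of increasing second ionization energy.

Consider each +1 ion: Si⁺ still has 3 valence electrons; Li⁺ is the bare [He] core.
Breaking into a closed-shell core is much more expensive than removing a leftover valence electron — Li has the largest IE_2 here.
The numbers (kJ/mol): Si 1577, Li 7298.
So the second ionization energies run Si < Li.

Si < Li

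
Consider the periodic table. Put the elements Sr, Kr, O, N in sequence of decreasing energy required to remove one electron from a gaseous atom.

N, Kr, O, Sr

First ionization energy rises across a period (greater Z_eff holds electrons more tightly) and falls down a group (valence electrons are farther from the nucleus).
Neither a single period nor a single group — weigh both effects.
O > Sr: relative to Sr, both the across-period and down-group shifts push O's first ionization energy up.
Kr > O: the two effects oppose for this pair; the across-period effect wins (1351 vs 1314 kJ/mol).
N > Kr: period and group pull opposite ways; the down-group shift dominates (1402 vs 1351 kJ/mol).
Note the exception: N has a higher first ionization energy than O, contrary to the simple trend — pairing an electron in O's 2p⁴ costs repulsion energy, so O ionizes more easily than half-filled N (2p³).
For reference (kJ/mol): N 1402, O 1314, Kr 1351, Sr 550.
So from highest to lowest: N > Kr > O > Sr.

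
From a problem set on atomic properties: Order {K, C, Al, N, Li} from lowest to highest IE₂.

The second ionization energy removes an electron from the +1 ion. For each element: K⁺ is the bare [Ar] core; C⁺ still has 3 valence electrons; Al⁺ still has 2 valence electrons; N⁺ still has 4 valence electrons; Li⁺ is the bare [He] core.
Breaking into a closed-shell core is much more expensive than removing a leftover valence electron — K and Li have the largest IE_2 here.
Valence configurations: C⁺ [He]2s²2p¹, Al⁺ [Ne]3s², N⁺ [He]2s²2p².
Tabulated IE_2 (kJ/mol): K 3052, C 2353, Al 1817, N 2856, Li 7298.
So the second ionization energies run Al < C < N < K < Li.

Al < C < N < K < Li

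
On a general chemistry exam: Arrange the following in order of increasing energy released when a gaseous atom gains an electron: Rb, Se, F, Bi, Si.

Rb < Bi < Si < Se < F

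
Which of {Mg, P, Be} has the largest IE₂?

The second ionization energy removes an electron from the +1 ion. For each element: Mg⁺ still has 1 valence electron; P⁺ still has 4 valence electrons; Be⁺ still has 1 valence electron.
All are still removing valence electrons, so compare the +1 ions as you would atoms: IE_2 generally rises across a period (higher Z_eff) and falls down a group (larger shell), subject to the usual subshell exceptions.
Valence configurations: Mg⁺ [Ne]3s¹, P⁺ [Ne]3s²3p², Be⁺ [He]2s¹.
Approximate IE_2 values (kJ/mol): Mg 1451, P 1907, Be 1757.
Putting it together, IE_2: Mg < Be < P.

P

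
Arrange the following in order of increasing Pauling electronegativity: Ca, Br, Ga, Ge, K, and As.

K is in period 4, group 1; Ca is in period 4, group 2; Ga is in period 4, group 13; Ge is in period 4, group 14; As is in period 4, group 15; Br is in period 4, group 17.
Electronegativity increases across a period and decreases down a group, tracking effective nuclear charge and atomic size.
All lie in period 4, so electronegativity increases left to right.
So from lowest to highest: K < Ca < Ga < Ge < As < Br.

K < Ca < Ga < Ge < As < Br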